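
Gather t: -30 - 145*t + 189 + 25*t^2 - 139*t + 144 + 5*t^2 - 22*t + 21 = 30*t^2 - 306*t + 324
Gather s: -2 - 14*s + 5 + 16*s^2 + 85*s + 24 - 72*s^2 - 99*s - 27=-56*s^2 - 28*s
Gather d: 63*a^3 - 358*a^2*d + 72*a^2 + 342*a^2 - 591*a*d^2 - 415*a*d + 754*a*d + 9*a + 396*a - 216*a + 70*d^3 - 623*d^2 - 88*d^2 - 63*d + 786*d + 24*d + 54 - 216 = 63*a^3 + 414*a^2 + 189*a + 70*d^3 + d^2*(-591*a - 711) + d*(-358*a^2 + 339*a + 747) - 162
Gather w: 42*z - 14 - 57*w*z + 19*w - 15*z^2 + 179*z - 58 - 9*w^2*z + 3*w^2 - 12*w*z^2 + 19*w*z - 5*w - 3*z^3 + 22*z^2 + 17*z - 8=w^2*(3 - 9*z) + w*(-12*z^2 - 38*z + 14) - 3*z^3 + 7*z^2 + 238*z - 80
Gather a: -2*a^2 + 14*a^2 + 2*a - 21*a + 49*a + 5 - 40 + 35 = 12*a^2 + 30*a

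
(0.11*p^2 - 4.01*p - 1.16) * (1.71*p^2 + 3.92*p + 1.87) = 0.1881*p^4 - 6.4259*p^3 - 17.4971*p^2 - 12.0459*p - 2.1692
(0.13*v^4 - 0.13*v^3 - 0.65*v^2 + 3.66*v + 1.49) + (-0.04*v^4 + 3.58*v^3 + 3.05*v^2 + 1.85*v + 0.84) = 0.09*v^4 + 3.45*v^3 + 2.4*v^2 + 5.51*v + 2.33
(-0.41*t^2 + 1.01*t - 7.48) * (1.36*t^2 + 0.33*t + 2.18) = -0.5576*t^4 + 1.2383*t^3 - 10.7333*t^2 - 0.2666*t - 16.3064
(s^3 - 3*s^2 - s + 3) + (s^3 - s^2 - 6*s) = 2*s^3 - 4*s^2 - 7*s + 3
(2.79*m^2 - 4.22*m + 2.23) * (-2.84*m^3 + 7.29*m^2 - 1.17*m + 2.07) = -7.9236*m^5 + 32.3239*m^4 - 40.3613*m^3 + 26.9694*m^2 - 11.3445*m + 4.6161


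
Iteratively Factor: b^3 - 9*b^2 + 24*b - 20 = (b - 2)*(b^2 - 7*b + 10) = (b - 5)*(b - 2)*(b - 2)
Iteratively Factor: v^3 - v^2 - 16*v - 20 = (v + 2)*(v^2 - 3*v - 10) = (v - 5)*(v + 2)*(v + 2)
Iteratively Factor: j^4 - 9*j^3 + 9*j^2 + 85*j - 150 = (j - 2)*(j^3 - 7*j^2 - 5*j + 75) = (j - 5)*(j - 2)*(j^2 - 2*j - 15) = (j - 5)^2*(j - 2)*(j + 3)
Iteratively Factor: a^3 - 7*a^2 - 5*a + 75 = (a + 3)*(a^2 - 10*a + 25) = (a - 5)*(a + 3)*(a - 5)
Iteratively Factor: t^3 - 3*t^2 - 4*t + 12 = (t - 3)*(t^2 - 4) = (t - 3)*(t - 2)*(t + 2)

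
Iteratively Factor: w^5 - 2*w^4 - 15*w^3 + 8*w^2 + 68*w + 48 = (w + 1)*(w^4 - 3*w^3 - 12*w^2 + 20*w + 48) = (w + 1)*(w + 2)*(w^3 - 5*w^2 - 2*w + 24) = (w - 3)*(w + 1)*(w + 2)*(w^2 - 2*w - 8) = (w - 4)*(w - 3)*(w + 1)*(w + 2)*(w + 2)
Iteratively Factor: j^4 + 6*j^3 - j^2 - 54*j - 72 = (j + 3)*(j^3 + 3*j^2 - 10*j - 24) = (j - 3)*(j + 3)*(j^2 + 6*j + 8) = (j - 3)*(j + 3)*(j + 4)*(j + 2)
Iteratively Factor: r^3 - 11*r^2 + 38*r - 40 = (r - 2)*(r^2 - 9*r + 20) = (r - 5)*(r - 2)*(r - 4)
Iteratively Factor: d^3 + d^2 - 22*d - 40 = (d + 2)*(d^2 - d - 20) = (d + 2)*(d + 4)*(d - 5)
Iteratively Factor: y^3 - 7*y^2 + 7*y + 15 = (y + 1)*(y^2 - 8*y + 15) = (y - 5)*(y + 1)*(y - 3)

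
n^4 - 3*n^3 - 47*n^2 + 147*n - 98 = (n - 7)*(n - 2)*(n - 1)*(n + 7)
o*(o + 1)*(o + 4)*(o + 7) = o^4 + 12*o^3 + 39*o^2 + 28*o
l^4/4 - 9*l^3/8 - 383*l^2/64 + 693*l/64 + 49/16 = (l/4 + 1)*(l - 7)*(l - 7/4)*(l + 1/4)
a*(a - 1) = a^2 - a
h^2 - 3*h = h*(h - 3)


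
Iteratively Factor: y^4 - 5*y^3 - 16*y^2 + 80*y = (y)*(y^3 - 5*y^2 - 16*y + 80) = y*(y - 5)*(y^2 - 16) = y*(y - 5)*(y - 4)*(y + 4)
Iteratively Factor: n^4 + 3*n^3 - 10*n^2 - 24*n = (n - 3)*(n^3 + 6*n^2 + 8*n) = (n - 3)*(n + 2)*(n^2 + 4*n) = (n - 3)*(n + 2)*(n + 4)*(n)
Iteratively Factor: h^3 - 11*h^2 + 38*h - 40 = (h - 4)*(h^2 - 7*h + 10) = (h - 4)*(h - 2)*(h - 5)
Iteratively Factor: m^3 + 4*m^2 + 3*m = (m + 3)*(m^2 + m) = m*(m + 3)*(m + 1)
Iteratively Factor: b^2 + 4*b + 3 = (b + 3)*(b + 1)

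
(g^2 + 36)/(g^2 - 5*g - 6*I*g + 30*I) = (g + 6*I)/(g - 5)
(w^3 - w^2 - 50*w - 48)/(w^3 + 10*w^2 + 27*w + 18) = (w - 8)/(w + 3)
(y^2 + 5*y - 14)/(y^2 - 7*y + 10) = (y + 7)/(y - 5)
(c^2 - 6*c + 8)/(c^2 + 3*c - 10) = (c - 4)/(c + 5)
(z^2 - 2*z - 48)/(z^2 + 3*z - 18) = (z - 8)/(z - 3)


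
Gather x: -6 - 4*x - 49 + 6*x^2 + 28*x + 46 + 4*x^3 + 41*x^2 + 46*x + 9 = 4*x^3 + 47*x^2 + 70*x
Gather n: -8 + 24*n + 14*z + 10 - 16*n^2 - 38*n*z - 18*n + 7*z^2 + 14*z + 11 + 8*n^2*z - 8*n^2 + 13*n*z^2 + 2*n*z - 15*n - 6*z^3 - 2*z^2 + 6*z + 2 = n^2*(8*z - 24) + n*(13*z^2 - 36*z - 9) - 6*z^3 + 5*z^2 + 34*z + 15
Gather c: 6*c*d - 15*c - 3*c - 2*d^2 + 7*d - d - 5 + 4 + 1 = c*(6*d - 18) - 2*d^2 + 6*d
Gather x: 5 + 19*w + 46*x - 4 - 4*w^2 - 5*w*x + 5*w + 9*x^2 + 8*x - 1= -4*w^2 + 24*w + 9*x^2 + x*(54 - 5*w)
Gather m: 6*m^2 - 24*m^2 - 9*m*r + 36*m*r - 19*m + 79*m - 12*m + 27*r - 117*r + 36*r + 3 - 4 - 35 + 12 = -18*m^2 + m*(27*r + 48) - 54*r - 24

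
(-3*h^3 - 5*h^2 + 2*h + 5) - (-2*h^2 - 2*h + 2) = -3*h^3 - 3*h^2 + 4*h + 3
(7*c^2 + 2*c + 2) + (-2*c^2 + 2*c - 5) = 5*c^2 + 4*c - 3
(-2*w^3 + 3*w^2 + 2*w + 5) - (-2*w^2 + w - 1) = -2*w^3 + 5*w^2 + w + 6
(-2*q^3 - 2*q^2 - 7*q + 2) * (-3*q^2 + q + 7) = 6*q^5 + 4*q^4 + 5*q^3 - 27*q^2 - 47*q + 14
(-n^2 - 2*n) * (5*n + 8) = -5*n^3 - 18*n^2 - 16*n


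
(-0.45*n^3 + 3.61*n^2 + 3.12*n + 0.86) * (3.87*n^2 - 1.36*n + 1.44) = -1.7415*n^5 + 14.5827*n^4 + 6.5168*n^3 + 4.2834*n^2 + 3.3232*n + 1.2384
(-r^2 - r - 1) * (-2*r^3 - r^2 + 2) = 2*r^5 + 3*r^4 + 3*r^3 - r^2 - 2*r - 2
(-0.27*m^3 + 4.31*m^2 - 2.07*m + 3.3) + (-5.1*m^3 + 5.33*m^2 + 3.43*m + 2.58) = -5.37*m^3 + 9.64*m^2 + 1.36*m + 5.88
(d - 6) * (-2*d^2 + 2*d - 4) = -2*d^3 + 14*d^2 - 16*d + 24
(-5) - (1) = -6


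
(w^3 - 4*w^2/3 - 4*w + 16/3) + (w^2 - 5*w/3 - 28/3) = w^3 - w^2/3 - 17*w/3 - 4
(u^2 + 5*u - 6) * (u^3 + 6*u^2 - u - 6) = u^5 + 11*u^4 + 23*u^3 - 47*u^2 - 24*u + 36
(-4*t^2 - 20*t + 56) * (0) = 0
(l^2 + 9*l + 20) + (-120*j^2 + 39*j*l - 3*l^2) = -120*j^2 + 39*j*l - 2*l^2 + 9*l + 20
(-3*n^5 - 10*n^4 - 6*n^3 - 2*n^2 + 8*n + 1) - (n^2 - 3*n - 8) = -3*n^5 - 10*n^4 - 6*n^3 - 3*n^2 + 11*n + 9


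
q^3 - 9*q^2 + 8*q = q*(q - 8)*(q - 1)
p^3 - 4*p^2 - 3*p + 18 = (p - 3)^2*(p + 2)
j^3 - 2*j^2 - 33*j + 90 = (j - 5)*(j - 3)*(j + 6)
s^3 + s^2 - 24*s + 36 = (s - 3)*(s - 2)*(s + 6)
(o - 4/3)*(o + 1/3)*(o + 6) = o^3 + 5*o^2 - 58*o/9 - 8/3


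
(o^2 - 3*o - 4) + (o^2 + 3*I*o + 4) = 2*o^2 - 3*o + 3*I*o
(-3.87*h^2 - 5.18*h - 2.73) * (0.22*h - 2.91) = -0.8514*h^3 + 10.1221*h^2 + 14.4732*h + 7.9443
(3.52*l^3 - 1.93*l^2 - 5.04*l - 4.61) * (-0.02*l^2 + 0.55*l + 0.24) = -0.0704*l^5 + 1.9746*l^4 - 0.1159*l^3 - 3.143*l^2 - 3.7451*l - 1.1064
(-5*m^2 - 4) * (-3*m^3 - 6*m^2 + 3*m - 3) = 15*m^5 + 30*m^4 - 3*m^3 + 39*m^2 - 12*m + 12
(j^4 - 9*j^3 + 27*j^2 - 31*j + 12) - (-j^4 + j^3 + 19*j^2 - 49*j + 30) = 2*j^4 - 10*j^3 + 8*j^2 + 18*j - 18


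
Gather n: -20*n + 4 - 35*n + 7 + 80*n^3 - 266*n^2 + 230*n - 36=80*n^3 - 266*n^2 + 175*n - 25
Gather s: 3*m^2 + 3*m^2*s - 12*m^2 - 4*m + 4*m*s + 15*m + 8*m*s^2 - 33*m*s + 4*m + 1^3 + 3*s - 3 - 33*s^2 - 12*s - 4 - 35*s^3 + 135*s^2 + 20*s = -9*m^2 + 15*m - 35*s^3 + s^2*(8*m + 102) + s*(3*m^2 - 29*m + 11) - 6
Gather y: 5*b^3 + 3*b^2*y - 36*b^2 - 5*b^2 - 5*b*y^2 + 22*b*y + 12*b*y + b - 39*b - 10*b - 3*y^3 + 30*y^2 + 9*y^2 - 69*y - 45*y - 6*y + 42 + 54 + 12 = 5*b^3 - 41*b^2 - 48*b - 3*y^3 + y^2*(39 - 5*b) + y*(3*b^2 + 34*b - 120) + 108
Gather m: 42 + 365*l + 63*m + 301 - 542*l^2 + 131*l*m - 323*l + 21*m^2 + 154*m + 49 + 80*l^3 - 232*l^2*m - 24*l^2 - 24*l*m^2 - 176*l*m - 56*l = 80*l^3 - 566*l^2 - 14*l + m^2*(21 - 24*l) + m*(-232*l^2 - 45*l + 217) + 392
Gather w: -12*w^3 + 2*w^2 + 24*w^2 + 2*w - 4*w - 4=-12*w^3 + 26*w^2 - 2*w - 4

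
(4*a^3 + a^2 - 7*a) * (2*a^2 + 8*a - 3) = 8*a^5 + 34*a^4 - 18*a^3 - 59*a^2 + 21*a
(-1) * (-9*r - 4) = 9*r + 4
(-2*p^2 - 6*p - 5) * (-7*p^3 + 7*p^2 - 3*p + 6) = 14*p^5 + 28*p^4 - p^3 - 29*p^2 - 21*p - 30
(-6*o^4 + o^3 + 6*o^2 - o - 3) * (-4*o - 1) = 24*o^5 + 2*o^4 - 25*o^3 - 2*o^2 + 13*o + 3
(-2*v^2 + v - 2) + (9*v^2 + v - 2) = 7*v^2 + 2*v - 4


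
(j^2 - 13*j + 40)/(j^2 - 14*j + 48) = (j - 5)/(j - 6)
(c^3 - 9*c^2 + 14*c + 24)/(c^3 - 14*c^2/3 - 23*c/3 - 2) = 3*(c - 4)/(3*c + 1)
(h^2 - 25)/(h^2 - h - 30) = (h - 5)/(h - 6)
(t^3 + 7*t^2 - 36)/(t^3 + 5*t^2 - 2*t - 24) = (t + 6)/(t + 4)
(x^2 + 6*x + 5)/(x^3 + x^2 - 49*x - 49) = (x + 5)/(x^2 - 49)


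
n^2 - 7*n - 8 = (n - 8)*(n + 1)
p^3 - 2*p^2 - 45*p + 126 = (p - 6)*(p - 3)*(p + 7)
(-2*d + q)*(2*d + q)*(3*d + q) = -12*d^3 - 4*d^2*q + 3*d*q^2 + q^3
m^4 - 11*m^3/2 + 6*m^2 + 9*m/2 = m*(m - 3)^2*(m + 1/2)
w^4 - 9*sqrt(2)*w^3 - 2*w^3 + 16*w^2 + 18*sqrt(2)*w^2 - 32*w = w*(w - 2)*(w - 8*sqrt(2))*(w - sqrt(2))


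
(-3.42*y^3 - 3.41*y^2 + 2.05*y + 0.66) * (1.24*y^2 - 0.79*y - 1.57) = -4.2408*y^5 - 1.5266*y^4 + 10.6053*y^3 + 4.5526*y^2 - 3.7399*y - 1.0362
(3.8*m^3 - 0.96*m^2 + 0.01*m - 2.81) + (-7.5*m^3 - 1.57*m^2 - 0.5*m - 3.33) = -3.7*m^3 - 2.53*m^2 - 0.49*m - 6.14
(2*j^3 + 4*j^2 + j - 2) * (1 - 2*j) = -4*j^4 - 6*j^3 + 2*j^2 + 5*j - 2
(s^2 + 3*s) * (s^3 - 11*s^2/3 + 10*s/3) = s^5 - 2*s^4/3 - 23*s^3/3 + 10*s^2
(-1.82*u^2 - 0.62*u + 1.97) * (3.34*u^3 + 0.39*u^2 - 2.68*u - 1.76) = -6.0788*u^5 - 2.7806*u^4 + 11.2156*u^3 + 5.6331*u^2 - 4.1884*u - 3.4672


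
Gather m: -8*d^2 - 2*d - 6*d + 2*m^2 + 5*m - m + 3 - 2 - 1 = -8*d^2 - 8*d + 2*m^2 + 4*m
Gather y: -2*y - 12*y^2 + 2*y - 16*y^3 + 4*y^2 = -16*y^3 - 8*y^2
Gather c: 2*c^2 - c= 2*c^2 - c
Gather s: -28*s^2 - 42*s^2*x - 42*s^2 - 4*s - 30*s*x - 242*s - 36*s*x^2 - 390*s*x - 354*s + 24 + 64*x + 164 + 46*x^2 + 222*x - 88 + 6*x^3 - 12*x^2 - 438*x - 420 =s^2*(-42*x - 70) + s*(-36*x^2 - 420*x - 600) + 6*x^3 + 34*x^2 - 152*x - 320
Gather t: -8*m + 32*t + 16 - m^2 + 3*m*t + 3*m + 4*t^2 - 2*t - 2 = -m^2 - 5*m + 4*t^2 + t*(3*m + 30) + 14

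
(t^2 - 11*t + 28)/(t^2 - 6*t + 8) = (t - 7)/(t - 2)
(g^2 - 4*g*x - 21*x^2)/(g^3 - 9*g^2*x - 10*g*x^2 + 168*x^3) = (-g - 3*x)/(-g^2 + 2*g*x + 24*x^2)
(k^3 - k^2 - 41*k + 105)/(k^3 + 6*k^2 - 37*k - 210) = (k^2 - 8*k + 15)/(k^2 - k - 30)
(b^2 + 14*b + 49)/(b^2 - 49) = (b + 7)/(b - 7)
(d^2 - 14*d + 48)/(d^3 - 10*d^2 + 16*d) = (d - 6)/(d*(d - 2))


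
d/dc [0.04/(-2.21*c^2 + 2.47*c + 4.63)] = (0.1768*c - 0.0988)/(-2.21*c^2 + 2.47*c + 4.63)^2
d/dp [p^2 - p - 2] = 2*p - 1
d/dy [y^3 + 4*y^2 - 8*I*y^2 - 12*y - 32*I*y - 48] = 3*y^2 + y*(8 - 16*I) - 12 - 32*I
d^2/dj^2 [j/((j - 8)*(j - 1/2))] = 16*(j^3 - 12*j + 34)/(8*j^6 - 204*j^5 + 1830*j^4 - 6545*j^3 + 7320*j^2 - 3264*j + 512)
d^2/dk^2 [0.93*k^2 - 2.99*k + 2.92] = 1.86000000000000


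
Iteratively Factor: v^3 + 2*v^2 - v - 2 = (v + 1)*(v^2 + v - 2) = (v - 1)*(v + 1)*(v + 2)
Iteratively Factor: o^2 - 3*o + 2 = (o - 1)*(o - 2)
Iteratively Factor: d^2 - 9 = (d + 3)*(d - 3)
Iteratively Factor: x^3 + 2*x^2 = (x)*(x^2 + 2*x) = x*(x + 2)*(x)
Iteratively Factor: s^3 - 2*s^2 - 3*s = (s - 3)*(s^2 + s) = (s - 3)*(s + 1)*(s)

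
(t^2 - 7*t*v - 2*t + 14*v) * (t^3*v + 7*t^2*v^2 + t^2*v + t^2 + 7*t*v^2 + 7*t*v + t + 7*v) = t^5*v - t^4*v + t^4 - 49*t^3*v^3 - 2*t^3*v - t^3 + 49*t^2*v^3 - 49*t^2*v^2 - 2*t^2 + 98*t*v^3 + 49*t*v^2 + 98*v^2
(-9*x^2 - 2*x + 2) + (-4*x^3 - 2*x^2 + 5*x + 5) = -4*x^3 - 11*x^2 + 3*x + 7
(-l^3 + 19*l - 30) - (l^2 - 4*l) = -l^3 - l^2 + 23*l - 30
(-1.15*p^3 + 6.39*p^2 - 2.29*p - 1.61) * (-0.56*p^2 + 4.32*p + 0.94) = 0.644*p^5 - 8.5464*p^4 + 27.8062*p^3 - 2.9846*p^2 - 9.1078*p - 1.5134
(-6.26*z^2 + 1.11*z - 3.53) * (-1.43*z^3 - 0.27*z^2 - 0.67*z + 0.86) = 8.9518*z^5 + 0.1029*z^4 + 8.9424*z^3 - 5.1742*z^2 + 3.3197*z - 3.0358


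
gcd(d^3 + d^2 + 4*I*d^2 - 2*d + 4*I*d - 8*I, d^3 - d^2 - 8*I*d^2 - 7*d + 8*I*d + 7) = d - 1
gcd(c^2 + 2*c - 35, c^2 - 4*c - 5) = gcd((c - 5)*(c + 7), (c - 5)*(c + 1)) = c - 5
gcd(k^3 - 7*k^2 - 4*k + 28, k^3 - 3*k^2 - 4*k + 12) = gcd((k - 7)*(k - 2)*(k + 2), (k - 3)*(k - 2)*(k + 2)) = k^2 - 4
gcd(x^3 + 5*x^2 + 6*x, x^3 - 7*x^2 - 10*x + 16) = x + 2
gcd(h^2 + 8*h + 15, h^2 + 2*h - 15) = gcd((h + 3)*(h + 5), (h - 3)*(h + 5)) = h + 5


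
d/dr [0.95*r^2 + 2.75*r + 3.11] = 1.9*r + 2.75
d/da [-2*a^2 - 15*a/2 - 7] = -4*a - 15/2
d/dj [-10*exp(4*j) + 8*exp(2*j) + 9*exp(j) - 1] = (-40*exp(3*j) + 16*exp(j) + 9)*exp(j)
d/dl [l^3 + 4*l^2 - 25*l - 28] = 3*l^2 + 8*l - 25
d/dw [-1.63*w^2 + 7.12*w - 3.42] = 7.12 - 3.26*w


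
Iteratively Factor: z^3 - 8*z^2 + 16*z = (z - 4)*(z^2 - 4*z) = (z - 4)^2*(z)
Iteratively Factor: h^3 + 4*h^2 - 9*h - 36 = (h + 3)*(h^2 + h - 12) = (h + 3)*(h + 4)*(h - 3)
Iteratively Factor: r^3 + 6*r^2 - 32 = (r + 4)*(r^2 + 2*r - 8) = (r - 2)*(r + 4)*(r + 4)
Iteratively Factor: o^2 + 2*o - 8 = (o + 4)*(o - 2)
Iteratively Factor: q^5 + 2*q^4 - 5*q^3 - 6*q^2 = (q + 3)*(q^4 - q^3 - 2*q^2) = (q - 2)*(q + 3)*(q^3 + q^2) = (q - 2)*(q + 1)*(q + 3)*(q^2) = q*(q - 2)*(q + 1)*(q + 3)*(q)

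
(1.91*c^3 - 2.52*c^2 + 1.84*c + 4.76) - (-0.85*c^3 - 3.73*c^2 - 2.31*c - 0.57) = 2.76*c^3 + 1.21*c^2 + 4.15*c + 5.33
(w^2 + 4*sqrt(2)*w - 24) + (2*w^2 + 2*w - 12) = 3*w^2 + 2*w + 4*sqrt(2)*w - 36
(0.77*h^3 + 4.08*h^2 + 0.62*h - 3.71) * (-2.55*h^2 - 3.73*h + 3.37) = -1.9635*h^5 - 13.2761*h^4 - 14.2045*h^3 + 20.8975*h^2 + 15.9277*h - 12.5027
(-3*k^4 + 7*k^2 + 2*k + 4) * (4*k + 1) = -12*k^5 - 3*k^4 + 28*k^3 + 15*k^2 + 18*k + 4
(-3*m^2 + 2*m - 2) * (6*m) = -18*m^3 + 12*m^2 - 12*m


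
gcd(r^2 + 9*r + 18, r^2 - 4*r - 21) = r + 3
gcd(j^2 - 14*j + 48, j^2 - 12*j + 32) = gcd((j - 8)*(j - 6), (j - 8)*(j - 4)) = j - 8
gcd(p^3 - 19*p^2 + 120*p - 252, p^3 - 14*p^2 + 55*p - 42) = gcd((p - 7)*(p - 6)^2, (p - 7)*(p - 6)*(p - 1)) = p^2 - 13*p + 42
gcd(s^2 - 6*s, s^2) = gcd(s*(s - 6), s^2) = s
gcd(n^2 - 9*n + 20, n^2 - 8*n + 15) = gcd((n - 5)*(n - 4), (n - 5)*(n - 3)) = n - 5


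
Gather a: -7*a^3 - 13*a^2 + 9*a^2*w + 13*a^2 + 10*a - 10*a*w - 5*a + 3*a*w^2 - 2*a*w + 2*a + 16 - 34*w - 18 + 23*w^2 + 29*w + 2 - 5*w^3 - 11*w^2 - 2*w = -7*a^3 + 9*a^2*w + a*(3*w^2 - 12*w + 7) - 5*w^3 + 12*w^2 - 7*w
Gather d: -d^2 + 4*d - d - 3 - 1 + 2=-d^2 + 3*d - 2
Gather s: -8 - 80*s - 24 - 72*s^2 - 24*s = -72*s^2 - 104*s - 32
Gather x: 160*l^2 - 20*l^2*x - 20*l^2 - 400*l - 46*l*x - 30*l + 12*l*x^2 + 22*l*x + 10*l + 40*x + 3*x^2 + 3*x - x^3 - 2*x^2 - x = 140*l^2 - 420*l - x^3 + x^2*(12*l + 1) + x*(-20*l^2 - 24*l + 42)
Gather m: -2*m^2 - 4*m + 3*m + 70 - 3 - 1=-2*m^2 - m + 66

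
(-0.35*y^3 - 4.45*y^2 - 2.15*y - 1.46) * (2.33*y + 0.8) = -0.8155*y^4 - 10.6485*y^3 - 8.5695*y^2 - 5.1218*y - 1.168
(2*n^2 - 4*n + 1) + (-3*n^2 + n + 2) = -n^2 - 3*n + 3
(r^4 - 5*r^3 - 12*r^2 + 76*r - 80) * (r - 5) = r^5 - 10*r^4 + 13*r^3 + 136*r^2 - 460*r + 400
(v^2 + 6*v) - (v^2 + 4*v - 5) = 2*v + 5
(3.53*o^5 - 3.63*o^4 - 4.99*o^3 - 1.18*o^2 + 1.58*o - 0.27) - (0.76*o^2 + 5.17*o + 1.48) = 3.53*o^5 - 3.63*o^4 - 4.99*o^3 - 1.94*o^2 - 3.59*o - 1.75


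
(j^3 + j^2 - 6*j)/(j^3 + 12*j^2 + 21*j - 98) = j*(j + 3)/(j^2 + 14*j + 49)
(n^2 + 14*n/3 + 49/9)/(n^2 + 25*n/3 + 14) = (n + 7/3)/(n + 6)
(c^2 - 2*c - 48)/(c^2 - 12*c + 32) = (c + 6)/(c - 4)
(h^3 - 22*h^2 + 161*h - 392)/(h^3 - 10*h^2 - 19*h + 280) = (h - 7)/(h + 5)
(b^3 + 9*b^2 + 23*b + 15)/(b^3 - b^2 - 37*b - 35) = (b + 3)/(b - 7)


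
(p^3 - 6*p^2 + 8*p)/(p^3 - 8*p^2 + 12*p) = (p - 4)/(p - 6)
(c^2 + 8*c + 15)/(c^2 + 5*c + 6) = (c + 5)/(c + 2)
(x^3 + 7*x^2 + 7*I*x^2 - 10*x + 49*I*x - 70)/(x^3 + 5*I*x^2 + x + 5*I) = (x^2 + x*(7 + 2*I) + 14*I)/(x^2 + 1)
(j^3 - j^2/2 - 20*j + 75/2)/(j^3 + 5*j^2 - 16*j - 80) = (2*j^2 - 11*j + 15)/(2*(j^2 - 16))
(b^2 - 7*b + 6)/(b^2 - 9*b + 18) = (b - 1)/(b - 3)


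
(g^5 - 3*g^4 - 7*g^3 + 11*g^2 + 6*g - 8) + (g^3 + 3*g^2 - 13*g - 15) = g^5 - 3*g^4 - 6*g^3 + 14*g^2 - 7*g - 23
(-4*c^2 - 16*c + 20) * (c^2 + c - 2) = -4*c^4 - 20*c^3 + 12*c^2 + 52*c - 40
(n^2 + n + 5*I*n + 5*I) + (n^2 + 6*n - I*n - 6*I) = 2*n^2 + 7*n + 4*I*n - I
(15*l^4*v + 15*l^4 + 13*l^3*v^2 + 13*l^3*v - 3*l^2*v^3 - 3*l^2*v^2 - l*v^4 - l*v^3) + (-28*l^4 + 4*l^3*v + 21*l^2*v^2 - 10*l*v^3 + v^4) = 15*l^4*v - 13*l^4 + 13*l^3*v^2 + 17*l^3*v - 3*l^2*v^3 + 18*l^2*v^2 - l*v^4 - 11*l*v^3 + v^4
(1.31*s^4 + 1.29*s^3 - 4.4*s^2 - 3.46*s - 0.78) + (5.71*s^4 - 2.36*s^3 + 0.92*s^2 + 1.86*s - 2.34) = 7.02*s^4 - 1.07*s^3 - 3.48*s^2 - 1.6*s - 3.12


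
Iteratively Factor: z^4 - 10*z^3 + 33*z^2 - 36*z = (z - 4)*(z^3 - 6*z^2 + 9*z) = (z - 4)*(z - 3)*(z^2 - 3*z) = z*(z - 4)*(z - 3)*(z - 3)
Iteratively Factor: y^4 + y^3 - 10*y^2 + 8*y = (y - 2)*(y^3 + 3*y^2 - 4*y) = y*(y - 2)*(y^2 + 3*y - 4) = y*(y - 2)*(y + 4)*(y - 1)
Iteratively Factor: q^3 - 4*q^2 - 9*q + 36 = (q - 4)*(q^2 - 9) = (q - 4)*(q + 3)*(q - 3)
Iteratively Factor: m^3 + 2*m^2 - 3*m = (m + 3)*(m^2 - m) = (m - 1)*(m + 3)*(m)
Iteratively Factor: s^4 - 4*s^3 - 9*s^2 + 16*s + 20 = (s - 2)*(s^3 - 2*s^2 - 13*s - 10) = (s - 5)*(s - 2)*(s^2 + 3*s + 2) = (s - 5)*(s - 2)*(s + 2)*(s + 1)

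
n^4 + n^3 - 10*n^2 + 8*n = n*(n - 2)*(n - 1)*(n + 4)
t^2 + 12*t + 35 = (t + 5)*(t + 7)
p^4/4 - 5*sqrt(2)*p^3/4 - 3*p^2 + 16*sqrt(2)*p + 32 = (p/2 + sqrt(2)/2)*(p/2 + sqrt(2))*(p - 4*sqrt(2))^2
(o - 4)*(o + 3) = o^2 - o - 12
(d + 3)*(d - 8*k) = d^2 - 8*d*k + 3*d - 24*k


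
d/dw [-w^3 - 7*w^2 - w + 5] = -3*w^2 - 14*w - 1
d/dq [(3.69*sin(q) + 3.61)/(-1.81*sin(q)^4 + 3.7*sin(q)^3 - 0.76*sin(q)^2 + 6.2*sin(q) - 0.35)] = (20.0367*sin(q)^4 - 1.1696*sin(q)^3 - 37.2666*sin(q)^2 + 5.4872*sin(q) - 23.6735)*cos(q)/(3.2761*sin(q)^8 - 13.394*sin(q)^7 + 16.4412*sin(q)^6 - 28.068*sin(q)^5 + 47.7246*sin(q)^4 - 12.014*sin(q)^3 + 38.972*sin(q)^2 - 4.34*sin(q) + 0.1225)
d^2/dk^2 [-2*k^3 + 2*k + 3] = -12*k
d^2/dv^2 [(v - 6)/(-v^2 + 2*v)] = 2*(v*(v - 2)*(3*v - 8) - 4*(v - 6)*(v - 1)^2)/(v^3*(v - 2)^3)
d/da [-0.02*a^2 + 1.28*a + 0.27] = 1.28 - 0.04*a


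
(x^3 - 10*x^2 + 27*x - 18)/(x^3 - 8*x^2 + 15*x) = (x^2 - 7*x + 6)/(x*(x - 5))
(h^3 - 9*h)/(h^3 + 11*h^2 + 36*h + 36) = h*(h - 3)/(h^2 + 8*h + 12)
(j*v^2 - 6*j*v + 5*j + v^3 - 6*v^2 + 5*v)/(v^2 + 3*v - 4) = (j*v - 5*j + v^2 - 5*v)/(v + 4)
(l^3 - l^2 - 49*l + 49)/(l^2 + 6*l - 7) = l - 7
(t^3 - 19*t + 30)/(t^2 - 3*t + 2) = (t^2 + 2*t - 15)/(t - 1)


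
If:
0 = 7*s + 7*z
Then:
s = -z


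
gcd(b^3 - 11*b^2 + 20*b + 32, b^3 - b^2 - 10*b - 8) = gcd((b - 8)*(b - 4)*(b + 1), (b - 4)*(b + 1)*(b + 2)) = b^2 - 3*b - 4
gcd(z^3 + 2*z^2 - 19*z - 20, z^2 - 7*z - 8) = z + 1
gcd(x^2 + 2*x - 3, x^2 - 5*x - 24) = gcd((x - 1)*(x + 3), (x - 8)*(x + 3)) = x + 3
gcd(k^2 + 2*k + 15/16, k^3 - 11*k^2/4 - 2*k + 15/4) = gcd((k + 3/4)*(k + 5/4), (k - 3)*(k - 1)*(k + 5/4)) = k + 5/4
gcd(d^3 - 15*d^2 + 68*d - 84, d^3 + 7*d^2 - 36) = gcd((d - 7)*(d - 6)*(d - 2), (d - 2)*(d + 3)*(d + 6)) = d - 2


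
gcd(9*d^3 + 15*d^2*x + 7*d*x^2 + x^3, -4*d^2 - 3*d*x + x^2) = d + x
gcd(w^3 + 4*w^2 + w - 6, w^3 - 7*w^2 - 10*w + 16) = w^2 + w - 2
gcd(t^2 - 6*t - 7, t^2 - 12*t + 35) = t - 7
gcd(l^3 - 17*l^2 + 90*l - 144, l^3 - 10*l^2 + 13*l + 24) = l^2 - 11*l + 24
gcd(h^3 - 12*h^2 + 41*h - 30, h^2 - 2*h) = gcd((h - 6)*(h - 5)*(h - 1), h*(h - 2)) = 1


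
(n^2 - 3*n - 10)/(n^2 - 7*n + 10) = (n + 2)/(n - 2)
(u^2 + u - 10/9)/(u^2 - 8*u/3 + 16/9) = (9*u^2 + 9*u - 10)/(9*u^2 - 24*u + 16)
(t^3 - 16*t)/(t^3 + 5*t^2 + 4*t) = (t - 4)/(t + 1)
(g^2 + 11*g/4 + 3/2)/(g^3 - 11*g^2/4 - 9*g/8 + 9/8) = 2*(g + 2)/(2*g^2 - 7*g + 3)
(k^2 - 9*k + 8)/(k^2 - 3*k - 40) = (k - 1)/(k + 5)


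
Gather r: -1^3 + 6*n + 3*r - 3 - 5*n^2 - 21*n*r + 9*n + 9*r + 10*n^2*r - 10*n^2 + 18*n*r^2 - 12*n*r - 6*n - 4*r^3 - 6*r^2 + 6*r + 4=-15*n^2 + 9*n - 4*r^3 + r^2*(18*n - 6) + r*(10*n^2 - 33*n + 18)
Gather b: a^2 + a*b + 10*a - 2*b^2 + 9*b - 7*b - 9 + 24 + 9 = a^2 + 10*a - 2*b^2 + b*(a + 2) + 24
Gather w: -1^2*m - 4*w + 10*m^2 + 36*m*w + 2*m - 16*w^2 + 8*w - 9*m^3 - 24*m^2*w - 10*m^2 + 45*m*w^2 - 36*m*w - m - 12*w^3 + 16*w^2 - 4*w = -9*m^3 - 24*m^2*w + 45*m*w^2 - 12*w^3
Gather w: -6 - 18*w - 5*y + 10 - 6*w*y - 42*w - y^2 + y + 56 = w*(-6*y - 60) - y^2 - 4*y + 60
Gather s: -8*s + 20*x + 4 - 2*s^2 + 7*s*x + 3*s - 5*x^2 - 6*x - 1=-2*s^2 + s*(7*x - 5) - 5*x^2 + 14*x + 3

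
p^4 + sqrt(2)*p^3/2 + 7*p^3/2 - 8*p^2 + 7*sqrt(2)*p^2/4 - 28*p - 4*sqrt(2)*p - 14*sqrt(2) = (p + 7/2)*(p - 2*sqrt(2))*(p + sqrt(2)/2)*(p + 2*sqrt(2))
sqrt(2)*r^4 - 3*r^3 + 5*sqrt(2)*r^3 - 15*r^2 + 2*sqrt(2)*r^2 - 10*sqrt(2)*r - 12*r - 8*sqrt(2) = (r + 1)*(r + 4)*(r - 2*sqrt(2))*(sqrt(2)*r + 1)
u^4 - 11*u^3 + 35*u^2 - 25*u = u*(u - 5)^2*(u - 1)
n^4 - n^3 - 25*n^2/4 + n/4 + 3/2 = (n - 3)*(n - 1/2)*(n + 1/2)*(n + 2)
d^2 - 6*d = d*(d - 6)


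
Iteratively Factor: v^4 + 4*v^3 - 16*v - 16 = (v - 2)*(v^3 + 6*v^2 + 12*v + 8) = (v - 2)*(v + 2)*(v^2 + 4*v + 4) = (v - 2)*(v + 2)^2*(v + 2)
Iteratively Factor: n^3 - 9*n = (n)*(n^2 - 9) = n*(n - 3)*(n + 3)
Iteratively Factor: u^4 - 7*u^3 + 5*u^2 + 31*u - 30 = (u + 2)*(u^3 - 9*u^2 + 23*u - 15) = (u - 5)*(u + 2)*(u^2 - 4*u + 3) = (u - 5)*(u - 3)*(u + 2)*(u - 1)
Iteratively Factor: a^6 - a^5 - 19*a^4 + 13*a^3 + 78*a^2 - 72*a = (a - 2)*(a^5 + a^4 - 17*a^3 - 21*a^2 + 36*a) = (a - 2)*(a + 3)*(a^4 - 2*a^3 - 11*a^2 + 12*a) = (a - 4)*(a - 2)*(a + 3)*(a^3 + 2*a^2 - 3*a) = a*(a - 4)*(a - 2)*(a + 3)*(a^2 + 2*a - 3) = a*(a - 4)*(a - 2)*(a + 3)^2*(a - 1)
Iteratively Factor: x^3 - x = (x - 1)*(x^2 + x) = x*(x - 1)*(x + 1)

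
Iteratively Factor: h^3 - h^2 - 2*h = (h - 2)*(h^2 + h) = (h - 2)*(h + 1)*(h)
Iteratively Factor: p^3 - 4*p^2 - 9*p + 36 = (p - 3)*(p^2 - p - 12) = (p - 3)*(p + 3)*(p - 4)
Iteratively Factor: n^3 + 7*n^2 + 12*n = (n + 3)*(n^2 + 4*n) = n*(n + 3)*(n + 4)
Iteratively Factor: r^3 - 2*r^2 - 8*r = (r + 2)*(r^2 - 4*r) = r*(r + 2)*(r - 4)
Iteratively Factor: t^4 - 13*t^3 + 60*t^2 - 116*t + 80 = (t - 2)*(t^3 - 11*t^2 + 38*t - 40) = (t - 2)^2*(t^2 - 9*t + 20) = (t - 4)*(t - 2)^2*(t - 5)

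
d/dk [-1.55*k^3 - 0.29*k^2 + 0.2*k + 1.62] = -4.65*k^2 - 0.58*k + 0.2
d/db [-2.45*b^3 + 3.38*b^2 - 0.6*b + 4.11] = -7.35*b^2 + 6.76*b - 0.6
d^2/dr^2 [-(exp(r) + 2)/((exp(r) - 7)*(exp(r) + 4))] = (-exp(4*r) - 11*exp(3*r) - 150*exp(2*r) - 158*exp(r) - 616)*exp(r)/(exp(6*r) - 9*exp(5*r) - 57*exp(4*r) + 477*exp(3*r) + 1596*exp(2*r) - 7056*exp(r) - 21952)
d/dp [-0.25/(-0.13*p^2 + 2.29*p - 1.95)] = (0.5725 - 0.065*p)/(0.13*p^2 - 2.29*p + 1.95)^2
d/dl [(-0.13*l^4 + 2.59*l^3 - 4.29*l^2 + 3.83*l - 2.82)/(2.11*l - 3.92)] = (-0.8229*l^4 + 12.9682*l^3 - 39.5103*l^2 + 33.6336*l - 9.0634)/(4.4521*l^2 - 16.5424*l + 15.3664)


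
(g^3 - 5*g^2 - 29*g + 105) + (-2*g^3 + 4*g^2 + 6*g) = -g^3 - g^2 - 23*g + 105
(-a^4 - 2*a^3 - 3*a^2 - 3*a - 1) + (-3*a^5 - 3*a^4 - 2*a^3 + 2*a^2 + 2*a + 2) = -3*a^5 - 4*a^4 - 4*a^3 - a^2 - a + 1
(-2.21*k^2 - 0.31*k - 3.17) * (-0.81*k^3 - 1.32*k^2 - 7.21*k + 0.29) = 1.7901*k^5 + 3.1683*k^4 + 18.911*k^3 + 5.7786*k^2 + 22.7658*k - 0.9193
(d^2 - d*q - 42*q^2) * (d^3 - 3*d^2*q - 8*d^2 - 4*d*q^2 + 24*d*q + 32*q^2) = d^5 - 4*d^4*q - 8*d^4 - 43*d^3*q^2 + 32*d^3*q + 130*d^2*q^3 + 344*d^2*q^2 + 168*d*q^4 - 1040*d*q^3 - 1344*q^4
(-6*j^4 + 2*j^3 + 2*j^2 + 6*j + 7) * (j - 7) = -6*j^5 + 44*j^4 - 12*j^3 - 8*j^2 - 35*j - 49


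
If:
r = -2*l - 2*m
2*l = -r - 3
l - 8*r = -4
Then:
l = -28/17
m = 3/2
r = 5/17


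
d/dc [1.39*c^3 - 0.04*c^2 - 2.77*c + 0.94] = 4.17*c^2 - 0.08*c - 2.77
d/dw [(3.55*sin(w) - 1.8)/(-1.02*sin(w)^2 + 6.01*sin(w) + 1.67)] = (3.621*sin(w)^2 - 3.672*sin(w) + 16.7465)*cos(w)/(1.0404*sin(w)^4 - 12.2604*sin(w)^3 + 32.7133*sin(w)^2 + 20.0734*sin(w) + 2.7889)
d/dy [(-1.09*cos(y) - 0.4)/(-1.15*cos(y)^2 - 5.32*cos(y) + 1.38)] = (1.2535*cos(y)^2 + 0.92*cos(y) + 3.6322)*sin(y)/(1.3225*cos(y)^4 + 12.236*cos(y)^3 + 25.1284*cos(y)^2 - 14.6832*cos(y) + 1.9044)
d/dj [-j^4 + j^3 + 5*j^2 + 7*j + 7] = -4*j^3 + 3*j^2 + 10*j + 7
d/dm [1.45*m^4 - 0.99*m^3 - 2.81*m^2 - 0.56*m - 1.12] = 5.8*m^3 - 2.97*m^2 - 5.62*m - 0.56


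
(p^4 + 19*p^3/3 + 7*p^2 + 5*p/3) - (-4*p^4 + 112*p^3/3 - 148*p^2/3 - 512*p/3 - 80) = 5*p^4 - 31*p^3 + 169*p^2/3 + 517*p/3 + 80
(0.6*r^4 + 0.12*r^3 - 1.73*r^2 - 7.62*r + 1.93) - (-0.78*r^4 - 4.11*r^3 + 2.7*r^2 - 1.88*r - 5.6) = 1.38*r^4 + 4.23*r^3 - 4.43*r^2 - 5.74*r + 7.53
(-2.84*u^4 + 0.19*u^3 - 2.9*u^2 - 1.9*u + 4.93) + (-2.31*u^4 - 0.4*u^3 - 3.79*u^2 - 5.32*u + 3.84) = -5.15*u^4 - 0.21*u^3 - 6.69*u^2 - 7.22*u + 8.77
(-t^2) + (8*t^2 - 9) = 7*t^2 - 9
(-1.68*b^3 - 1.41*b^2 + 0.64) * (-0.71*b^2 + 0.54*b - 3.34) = 1.1928*b^5 + 0.0938999999999999*b^4 + 4.8498*b^3 + 4.255*b^2 + 0.3456*b - 2.1376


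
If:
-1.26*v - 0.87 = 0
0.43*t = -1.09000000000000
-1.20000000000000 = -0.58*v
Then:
No Solution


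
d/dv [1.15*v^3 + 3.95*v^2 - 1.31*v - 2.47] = 3.45*v^2 + 7.9*v - 1.31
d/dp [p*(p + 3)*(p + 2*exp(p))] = 2*p^2*exp(p) + 3*p^2 + 10*p*exp(p) + 6*p + 6*exp(p)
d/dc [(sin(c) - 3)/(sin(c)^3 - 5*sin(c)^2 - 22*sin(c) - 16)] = (-2*sin(c)^3 + 14*sin(c)^2 - 30*sin(c) - 82)*cos(c)/((sin(c) - 8)^2*(sin(c) + 1)^2*(sin(c) + 2)^2)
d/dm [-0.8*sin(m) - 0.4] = -0.8*cos(m)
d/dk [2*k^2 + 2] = 4*k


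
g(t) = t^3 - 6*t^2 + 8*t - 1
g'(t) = 3*t^2 - 12*t + 8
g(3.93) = -1.53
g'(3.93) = 7.17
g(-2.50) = -74.12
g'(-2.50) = 56.75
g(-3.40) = -136.86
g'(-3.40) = 83.48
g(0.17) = 0.19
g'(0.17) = 6.05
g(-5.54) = -399.50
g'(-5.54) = 166.55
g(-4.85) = -295.02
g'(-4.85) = 136.77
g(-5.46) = -386.32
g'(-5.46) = 162.95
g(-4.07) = -200.37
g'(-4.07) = 106.53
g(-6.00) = -481.00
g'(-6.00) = 188.00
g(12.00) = 959.00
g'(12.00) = 296.00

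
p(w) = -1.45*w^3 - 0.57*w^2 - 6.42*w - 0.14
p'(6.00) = -169.86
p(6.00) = -372.38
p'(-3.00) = -42.15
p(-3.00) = 53.14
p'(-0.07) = -6.36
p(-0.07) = 0.31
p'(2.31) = -32.27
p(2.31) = -35.89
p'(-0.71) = -7.80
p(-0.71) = 4.65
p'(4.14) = -85.70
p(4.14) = -139.38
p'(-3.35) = -51.42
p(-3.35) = 69.48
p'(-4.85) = -103.21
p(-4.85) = 183.01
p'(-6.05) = -158.74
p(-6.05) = 338.93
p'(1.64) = -19.99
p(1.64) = -18.60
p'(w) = -4.35*w^2 - 1.14*w - 6.42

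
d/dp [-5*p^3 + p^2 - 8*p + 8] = -15*p^2 + 2*p - 8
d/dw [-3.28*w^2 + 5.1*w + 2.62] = 5.1 - 6.56*w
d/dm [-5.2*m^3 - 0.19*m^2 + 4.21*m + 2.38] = -15.6*m^2 - 0.38*m + 4.21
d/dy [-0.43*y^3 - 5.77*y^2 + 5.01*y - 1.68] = -1.29*y^2 - 11.54*y + 5.01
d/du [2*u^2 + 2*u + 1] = 4*u + 2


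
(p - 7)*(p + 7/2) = p^2 - 7*p/2 - 49/2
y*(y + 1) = y^2 + y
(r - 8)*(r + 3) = r^2 - 5*r - 24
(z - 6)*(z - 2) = z^2 - 8*z + 12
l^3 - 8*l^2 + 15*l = l*(l - 5)*(l - 3)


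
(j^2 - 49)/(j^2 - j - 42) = (j + 7)/(j + 6)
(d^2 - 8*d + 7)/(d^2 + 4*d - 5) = (d - 7)/(d + 5)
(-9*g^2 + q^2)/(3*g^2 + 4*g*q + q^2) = (-3*g + q)/(g + q)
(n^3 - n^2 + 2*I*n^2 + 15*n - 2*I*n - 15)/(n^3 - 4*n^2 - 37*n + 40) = (n^2 + 2*I*n + 15)/(n^2 - 3*n - 40)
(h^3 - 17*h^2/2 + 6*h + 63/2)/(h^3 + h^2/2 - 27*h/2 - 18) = (h^2 - 10*h + 21)/(h^2 - h - 12)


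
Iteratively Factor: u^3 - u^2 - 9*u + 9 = (u + 3)*(u^2 - 4*u + 3) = (u - 1)*(u + 3)*(u - 3)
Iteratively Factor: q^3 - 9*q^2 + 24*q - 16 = (q - 1)*(q^2 - 8*q + 16) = (q - 4)*(q - 1)*(q - 4)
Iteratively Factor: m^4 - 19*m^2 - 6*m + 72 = (m - 2)*(m^3 + 2*m^2 - 15*m - 36) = (m - 2)*(m + 3)*(m^2 - m - 12) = (m - 4)*(m - 2)*(m + 3)*(m + 3)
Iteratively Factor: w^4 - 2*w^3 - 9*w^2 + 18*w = (w - 3)*(w^3 + w^2 - 6*w) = (w - 3)*(w - 2)*(w^2 + 3*w) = (w - 3)*(w - 2)*(w + 3)*(w)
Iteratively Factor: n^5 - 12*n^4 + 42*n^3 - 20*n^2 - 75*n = (n)*(n^4 - 12*n^3 + 42*n^2 - 20*n - 75) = n*(n - 5)*(n^3 - 7*n^2 + 7*n + 15) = n*(n - 5)^2*(n^2 - 2*n - 3) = n*(n - 5)^2*(n - 3)*(n + 1)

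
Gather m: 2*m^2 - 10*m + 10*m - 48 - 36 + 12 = 2*m^2 - 72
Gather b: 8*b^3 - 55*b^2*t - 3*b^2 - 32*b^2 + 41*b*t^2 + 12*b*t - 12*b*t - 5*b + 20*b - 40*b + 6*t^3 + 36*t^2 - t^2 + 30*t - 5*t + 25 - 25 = 8*b^3 + b^2*(-55*t - 35) + b*(41*t^2 - 25) + 6*t^3 + 35*t^2 + 25*t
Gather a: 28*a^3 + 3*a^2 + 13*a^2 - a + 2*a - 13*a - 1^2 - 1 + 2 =28*a^3 + 16*a^2 - 12*a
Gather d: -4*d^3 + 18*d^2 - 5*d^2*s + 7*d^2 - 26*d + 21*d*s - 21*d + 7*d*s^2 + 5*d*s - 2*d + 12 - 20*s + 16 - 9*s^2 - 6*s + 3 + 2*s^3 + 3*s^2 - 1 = -4*d^3 + d^2*(25 - 5*s) + d*(7*s^2 + 26*s - 49) + 2*s^3 - 6*s^2 - 26*s + 30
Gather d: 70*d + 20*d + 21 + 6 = 90*d + 27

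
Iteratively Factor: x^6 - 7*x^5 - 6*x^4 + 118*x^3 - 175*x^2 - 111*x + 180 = (x - 5)*(x^5 - 2*x^4 - 16*x^3 + 38*x^2 + 15*x - 36) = (x - 5)*(x + 4)*(x^4 - 6*x^3 + 8*x^2 + 6*x - 9) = (x - 5)*(x - 3)*(x + 4)*(x^3 - 3*x^2 - x + 3) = (x - 5)*(x - 3)^2*(x + 4)*(x^2 - 1) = (x - 5)*(x - 3)^2*(x + 1)*(x + 4)*(x - 1)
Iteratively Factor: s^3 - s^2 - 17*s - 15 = (s + 1)*(s^2 - 2*s - 15) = (s - 5)*(s + 1)*(s + 3)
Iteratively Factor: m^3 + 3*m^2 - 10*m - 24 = (m + 2)*(m^2 + m - 12) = (m - 3)*(m + 2)*(m + 4)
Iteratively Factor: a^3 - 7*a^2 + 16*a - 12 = (a - 3)*(a^2 - 4*a + 4) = (a - 3)*(a - 2)*(a - 2)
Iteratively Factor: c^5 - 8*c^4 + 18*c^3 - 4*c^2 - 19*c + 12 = (c - 1)*(c^4 - 7*c^3 + 11*c^2 + 7*c - 12) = (c - 1)^2*(c^3 - 6*c^2 + 5*c + 12) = (c - 3)*(c - 1)^2*(c^2 - 3*c - 4) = (c - 4)*(c - 3)*(c - 1)^2*(c + 1)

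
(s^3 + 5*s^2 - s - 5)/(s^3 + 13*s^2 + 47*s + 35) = (s - 1)/(s + 7)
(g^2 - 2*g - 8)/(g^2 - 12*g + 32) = (g + 2)/(g - 8)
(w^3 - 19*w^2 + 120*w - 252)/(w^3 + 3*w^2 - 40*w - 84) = (w^2 - 13*w + 42)/(w^2 + 9*w + 14)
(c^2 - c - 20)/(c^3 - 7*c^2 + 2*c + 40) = (c + 4)/(c^2 - 2*c - 8)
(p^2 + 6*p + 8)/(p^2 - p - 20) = (p + 2)/(p - 5)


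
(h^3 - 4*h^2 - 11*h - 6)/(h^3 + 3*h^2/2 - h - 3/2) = 2*(h^2 - 5*h - 6)/(2*h^2 + h - 3)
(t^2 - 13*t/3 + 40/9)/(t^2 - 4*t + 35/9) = (3*t - 8)/(3*t - 7)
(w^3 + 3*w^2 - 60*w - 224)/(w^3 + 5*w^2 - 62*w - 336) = (w + 4)/(w + 6)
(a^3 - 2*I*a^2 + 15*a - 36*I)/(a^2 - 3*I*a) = a + I + 12/a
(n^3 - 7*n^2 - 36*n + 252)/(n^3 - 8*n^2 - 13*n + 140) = (n^2 - 36)/(n^2 - n - 20)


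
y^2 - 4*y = y*(y - 4)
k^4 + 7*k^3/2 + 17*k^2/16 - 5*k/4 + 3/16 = (k - 1/4)^2*(k + 1)*(k + 3)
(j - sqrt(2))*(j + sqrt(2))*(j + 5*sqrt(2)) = j^3 + 5*sqrt(2)*j^2 - 2*j - 10*sqrt(2)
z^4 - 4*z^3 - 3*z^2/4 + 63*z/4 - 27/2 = (z - 3)*(z - 3/2)^2*(z + 2)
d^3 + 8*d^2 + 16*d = d*(d + 4)^2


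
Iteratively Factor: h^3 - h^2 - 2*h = (h + 1)*(h^2 - 2*h) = h*(h + 1)*(h - 2)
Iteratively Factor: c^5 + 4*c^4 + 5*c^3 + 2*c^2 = (c)*(c^4 + 4*c^3 + 5*c^2 + 2*c) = c^2*(c^3 + 4*c^2 + 5*c + 2) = c^2*(c + 1)*(c^2 + 3*c + 2) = c^2*(c + 1)^2*(c + 2)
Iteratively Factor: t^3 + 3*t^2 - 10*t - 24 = (t - 3)*(t^2 + 6*t + 8) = (t - 3)*(t + 2)*(t + 4)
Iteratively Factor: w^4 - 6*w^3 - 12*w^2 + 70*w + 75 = (w - 5)*(w^3 - w^2 - 17*w - 15) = (w - 5)^2*(w^2 + 4*w + 3) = (w - 5)^2*(w + 1)*(w + 3)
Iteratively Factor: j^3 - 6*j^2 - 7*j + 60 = (j - 4)*(j^2 - 2*j - 15) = (j - 5)*(j - 4)*(j + 3)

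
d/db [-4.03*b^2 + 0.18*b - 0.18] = 0.18 - 8.06*b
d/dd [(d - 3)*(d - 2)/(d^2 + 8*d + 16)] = (13*d - 32)/(d^3 + 12*d^2 + 48*d + 64)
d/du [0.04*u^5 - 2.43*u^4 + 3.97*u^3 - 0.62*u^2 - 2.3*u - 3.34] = 0.2*u^4 - 9.72*u^3 + 11.91*u^2 - 1.24*u - 2.3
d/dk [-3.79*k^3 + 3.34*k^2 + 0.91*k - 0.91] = -11.37*k^2 + 6.68*k + 0.91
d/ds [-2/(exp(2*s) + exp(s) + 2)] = (4*exp(s) + 2)*exp(s)/(exp(2*s) + exp(s) + 2)^2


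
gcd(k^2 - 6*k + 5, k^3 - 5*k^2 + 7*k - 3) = k - 1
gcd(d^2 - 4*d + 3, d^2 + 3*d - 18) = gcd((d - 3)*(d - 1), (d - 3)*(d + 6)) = d - 3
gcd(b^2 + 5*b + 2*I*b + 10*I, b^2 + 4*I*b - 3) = 1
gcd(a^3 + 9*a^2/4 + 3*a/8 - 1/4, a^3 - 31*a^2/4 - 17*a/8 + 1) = a^2 + a/4 - 1/8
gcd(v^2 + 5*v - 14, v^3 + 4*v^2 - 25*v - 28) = v + 7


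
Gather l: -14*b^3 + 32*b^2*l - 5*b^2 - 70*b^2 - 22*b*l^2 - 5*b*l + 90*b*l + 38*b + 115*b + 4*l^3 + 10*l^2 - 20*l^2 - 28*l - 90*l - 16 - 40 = -14*b^3 - 75*b^2 + 153*b + 4*l^3 + l^2*(-22*b - 10) + l*(32*b^2 + 85*b - 118) - 56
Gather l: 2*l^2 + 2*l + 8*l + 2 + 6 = 2*l^2 + 10*l + 8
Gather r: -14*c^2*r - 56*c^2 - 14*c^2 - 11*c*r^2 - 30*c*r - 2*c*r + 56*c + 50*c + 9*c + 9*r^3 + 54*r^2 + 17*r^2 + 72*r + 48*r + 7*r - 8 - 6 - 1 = -70*c^2 + 115*c + 9*r^3 + r^2*(71 - 11*c) + r*(-14*c^2 - 32*c + 127) - 15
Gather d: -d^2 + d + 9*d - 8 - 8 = -d^2 + 10*d - 16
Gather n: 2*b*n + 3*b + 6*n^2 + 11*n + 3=3*b + 6*n^2 + n*(2*b + 11) + 3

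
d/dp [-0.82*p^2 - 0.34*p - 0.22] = -1.64*p - 0.34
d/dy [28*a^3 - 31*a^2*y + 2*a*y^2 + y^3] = -31*a^2 + 4*a*y + 3*y^2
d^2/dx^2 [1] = 0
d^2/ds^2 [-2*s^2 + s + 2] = -4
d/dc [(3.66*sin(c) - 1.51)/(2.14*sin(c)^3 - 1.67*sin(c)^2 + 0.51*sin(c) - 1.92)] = (-15.6648*sin(c)^3 + 15.8064*sin(c)^2 - 5.0434*sin(c) - 6.2571)*cos(c)/(4.5796*sin(c)^6 - 7.1476*sin(c)^5 + 4.9717*sin(c)^4 - 9.921*sin(c)^3 + 6.6729*sin(c)^2 - 1.9584*sin(c) + 3.6864)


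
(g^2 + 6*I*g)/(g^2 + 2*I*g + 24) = g/(g - 4*I)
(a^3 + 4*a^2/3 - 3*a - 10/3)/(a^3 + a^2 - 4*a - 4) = (a - 5/3)/(a - 2)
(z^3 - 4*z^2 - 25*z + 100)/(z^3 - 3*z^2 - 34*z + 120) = (z + 5)/(z + 6)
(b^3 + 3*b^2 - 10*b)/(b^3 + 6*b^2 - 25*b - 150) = b*(b - 2)/(b^2 + b - 30)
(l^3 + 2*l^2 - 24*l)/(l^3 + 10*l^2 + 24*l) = (l - 4)/(l + 4)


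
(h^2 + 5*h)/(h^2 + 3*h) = (h + 5)/(h + 3)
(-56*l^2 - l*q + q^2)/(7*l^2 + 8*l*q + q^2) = (-8*l + q)/(l + q)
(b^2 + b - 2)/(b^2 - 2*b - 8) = (b - 1)/(b - 4)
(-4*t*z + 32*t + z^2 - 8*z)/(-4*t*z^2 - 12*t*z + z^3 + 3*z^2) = (z - 8)/(z*(z + 3))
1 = 1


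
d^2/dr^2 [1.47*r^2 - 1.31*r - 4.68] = 2.94000000000000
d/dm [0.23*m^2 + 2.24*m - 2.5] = 0.46*m + 2.24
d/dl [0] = 0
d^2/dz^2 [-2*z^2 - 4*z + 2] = -4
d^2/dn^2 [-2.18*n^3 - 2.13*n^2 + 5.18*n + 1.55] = -13.08*n - 4.26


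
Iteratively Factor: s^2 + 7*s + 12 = (s + 4)*(s + 3)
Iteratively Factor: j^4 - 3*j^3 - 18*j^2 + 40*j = (j + 4)*(j^3 - 7*j^2 + 10*j) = (j - 2)*(j + 4)*(j^2 - 5*j) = j*(j - 2)*(j + 4)*(j - 5)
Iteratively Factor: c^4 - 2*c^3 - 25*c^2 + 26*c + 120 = (c + 2)*(c^3 - 4*c^2 - 17*c + 60) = (c - 5)*(c + 2)*(c^2 + c - 12) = (c - 5)*(c + 2)*(c + 4)*(c - 3)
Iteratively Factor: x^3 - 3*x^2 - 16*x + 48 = (x + 4)*(x^2 - 7*x + 12) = (x - 3)*(x + 4)*(x - 4)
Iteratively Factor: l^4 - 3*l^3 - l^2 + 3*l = (l + 1)*(l^3 - 4*l^2 + 3*l) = (l - 3)*(l + 1)*(l^2 - l) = (l - 3)*(l - 1)*(l + 1)*(l)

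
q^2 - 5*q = q*(q - 5)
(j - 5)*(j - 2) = j^2 - 7*j + 10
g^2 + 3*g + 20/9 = (g + 4/3)*(g + 5/3)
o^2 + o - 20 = (o - 4)*(o + 5)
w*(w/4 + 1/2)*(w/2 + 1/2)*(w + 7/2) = w^4/8 + 13*w^3/16 + 25*w^2/16 + 7*w/8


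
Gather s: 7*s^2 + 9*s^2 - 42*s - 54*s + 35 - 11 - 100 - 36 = 16*s^2 - 96*s - 112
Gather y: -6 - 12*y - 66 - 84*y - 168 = -96*y - 240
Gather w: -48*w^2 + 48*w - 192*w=-48*w^2 - 144*w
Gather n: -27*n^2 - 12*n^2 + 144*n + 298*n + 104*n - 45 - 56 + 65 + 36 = -39*n^2 + 546*n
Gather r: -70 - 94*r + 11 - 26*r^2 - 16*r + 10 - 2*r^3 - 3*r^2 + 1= -2*r^3 - 29*r^2 - 110*r - 48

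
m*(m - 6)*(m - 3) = m^3 - 9*m^2 + 18*m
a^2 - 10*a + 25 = (a - 5)^2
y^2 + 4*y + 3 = (y + 1)*(y + 3)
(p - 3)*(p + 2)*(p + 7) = p^3 + 6*p^2 - 13*p - 42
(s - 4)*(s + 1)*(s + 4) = s^3 + s^2 - 16*s - 16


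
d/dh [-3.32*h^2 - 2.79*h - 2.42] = -6.64*h - 2.79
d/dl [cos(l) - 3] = -sin(l)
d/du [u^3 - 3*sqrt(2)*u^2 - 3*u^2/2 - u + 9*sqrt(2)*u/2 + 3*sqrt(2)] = 3*u^2 - 6*sqrt(2)*u - 3*u - 1 + 9*sqrt(2)/2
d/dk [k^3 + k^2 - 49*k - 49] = 3*k^2 + 2*k - 49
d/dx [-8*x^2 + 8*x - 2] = 8 - 16*x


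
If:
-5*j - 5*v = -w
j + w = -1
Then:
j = -w - 1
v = 6*w/5 + 1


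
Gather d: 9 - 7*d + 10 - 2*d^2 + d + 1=-2*d^2 - 6*d + 20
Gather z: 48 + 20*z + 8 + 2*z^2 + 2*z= 2*z^2 + 22*z + 56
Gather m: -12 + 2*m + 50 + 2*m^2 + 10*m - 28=2*m^2 + 12*m + 10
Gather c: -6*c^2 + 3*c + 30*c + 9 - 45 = -6*c^2 + 33*c - 36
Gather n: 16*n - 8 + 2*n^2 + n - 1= 2*n^2 + 17*n - 9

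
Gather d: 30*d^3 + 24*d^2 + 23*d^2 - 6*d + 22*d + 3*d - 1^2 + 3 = 30*d^3 + 47*d^2 + 19*d + 2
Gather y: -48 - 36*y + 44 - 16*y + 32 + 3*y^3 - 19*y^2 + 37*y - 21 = 3*y^3 - 19*y^2 - 15*y + 7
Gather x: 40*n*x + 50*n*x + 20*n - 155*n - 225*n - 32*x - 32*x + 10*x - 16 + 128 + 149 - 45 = -360*n + x*(90*n - 54) + 216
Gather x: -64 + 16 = -48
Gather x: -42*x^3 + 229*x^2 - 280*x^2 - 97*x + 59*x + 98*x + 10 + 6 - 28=-42*x^3 - 51*x^2 + 60*x - 12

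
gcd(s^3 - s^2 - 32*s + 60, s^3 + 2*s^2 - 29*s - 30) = s^2 + s - 30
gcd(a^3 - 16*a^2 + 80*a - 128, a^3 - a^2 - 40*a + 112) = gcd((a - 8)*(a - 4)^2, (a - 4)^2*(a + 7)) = a^2 - 8*a + 16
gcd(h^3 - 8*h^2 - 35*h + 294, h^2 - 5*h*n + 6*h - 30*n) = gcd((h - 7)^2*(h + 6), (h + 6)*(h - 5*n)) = h + 6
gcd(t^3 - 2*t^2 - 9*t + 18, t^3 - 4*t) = t - 2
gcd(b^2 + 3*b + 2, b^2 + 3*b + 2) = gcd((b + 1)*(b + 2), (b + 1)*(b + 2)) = b^2 + 3*b + 2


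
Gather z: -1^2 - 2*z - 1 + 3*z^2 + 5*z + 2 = 3*z^2 + 3*z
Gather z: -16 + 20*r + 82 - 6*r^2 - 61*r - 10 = -6*r^2 - 41*r + 56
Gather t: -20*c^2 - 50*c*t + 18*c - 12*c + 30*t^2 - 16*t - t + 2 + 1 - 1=-20*c^2 + 6*c + 30*t^2 + t*(-50*c - 17) + 2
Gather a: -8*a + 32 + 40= 72 - 8*a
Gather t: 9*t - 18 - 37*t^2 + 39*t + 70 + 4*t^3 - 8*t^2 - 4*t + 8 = 4*t^3 - 45*t^2 + 44*t + 60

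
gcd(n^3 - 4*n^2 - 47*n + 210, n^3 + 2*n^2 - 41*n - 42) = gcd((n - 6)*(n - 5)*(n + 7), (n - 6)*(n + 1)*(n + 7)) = n^2 + n - 42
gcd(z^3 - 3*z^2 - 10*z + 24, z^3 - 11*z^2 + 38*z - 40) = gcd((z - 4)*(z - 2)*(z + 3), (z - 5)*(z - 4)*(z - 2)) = z^2 - 6*z + 8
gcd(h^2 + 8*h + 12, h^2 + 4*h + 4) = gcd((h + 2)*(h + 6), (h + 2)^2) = h + 2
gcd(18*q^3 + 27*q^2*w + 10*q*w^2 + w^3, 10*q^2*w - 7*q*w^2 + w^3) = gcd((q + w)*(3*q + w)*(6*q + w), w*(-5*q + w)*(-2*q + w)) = 1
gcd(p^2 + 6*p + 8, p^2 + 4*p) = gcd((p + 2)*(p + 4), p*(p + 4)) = p + 4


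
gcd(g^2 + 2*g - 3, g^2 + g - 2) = g - 1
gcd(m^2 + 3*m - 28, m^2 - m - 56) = m + 7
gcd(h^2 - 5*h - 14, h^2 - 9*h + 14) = h - 7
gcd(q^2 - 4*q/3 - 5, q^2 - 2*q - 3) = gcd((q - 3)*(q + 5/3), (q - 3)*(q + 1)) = q - 3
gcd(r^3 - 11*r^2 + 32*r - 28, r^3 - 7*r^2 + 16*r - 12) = r^2 - 4*r + 4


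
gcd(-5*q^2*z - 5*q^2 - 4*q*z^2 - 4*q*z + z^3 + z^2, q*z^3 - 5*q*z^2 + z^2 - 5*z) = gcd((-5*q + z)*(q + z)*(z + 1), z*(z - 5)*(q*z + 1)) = 1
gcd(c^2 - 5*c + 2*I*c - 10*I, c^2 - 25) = c - 5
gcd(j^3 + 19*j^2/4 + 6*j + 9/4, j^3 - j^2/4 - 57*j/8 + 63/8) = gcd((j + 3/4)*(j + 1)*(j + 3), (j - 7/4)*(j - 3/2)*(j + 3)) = j + 3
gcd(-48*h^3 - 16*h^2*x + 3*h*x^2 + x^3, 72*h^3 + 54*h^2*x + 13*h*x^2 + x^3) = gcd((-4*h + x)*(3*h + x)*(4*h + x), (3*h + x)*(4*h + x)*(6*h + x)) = 12*h^2 + 7*h*x + x^2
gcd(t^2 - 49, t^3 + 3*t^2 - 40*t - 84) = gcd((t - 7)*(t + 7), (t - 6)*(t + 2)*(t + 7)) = t + 7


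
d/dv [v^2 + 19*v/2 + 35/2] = 2*v + 19/2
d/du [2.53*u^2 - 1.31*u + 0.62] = 5.06*u - 1.31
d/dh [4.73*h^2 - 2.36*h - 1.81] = 9.46*h - 2.36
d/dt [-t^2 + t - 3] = 1 - 2*t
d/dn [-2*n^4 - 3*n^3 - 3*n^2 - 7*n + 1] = -8*n^3 - 9*n^2 - 6*n - 7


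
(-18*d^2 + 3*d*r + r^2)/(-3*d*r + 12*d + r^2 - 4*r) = (6*d + r)/(r - 4)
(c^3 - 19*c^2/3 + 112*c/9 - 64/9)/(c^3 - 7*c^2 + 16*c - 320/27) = 3*(c - 1)/(3*c - 5)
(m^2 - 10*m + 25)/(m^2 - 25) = (m - 5)/(m + 5)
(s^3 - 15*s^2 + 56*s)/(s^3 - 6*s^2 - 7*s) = (s - 8)/(s + 1)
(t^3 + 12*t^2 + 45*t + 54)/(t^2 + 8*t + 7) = (t^3 + 12*t^2 + 45*t + 54)/(t^2 + 8*t + 7)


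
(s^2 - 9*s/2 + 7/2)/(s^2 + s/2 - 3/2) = (2*s - 7)/(2*s + 3)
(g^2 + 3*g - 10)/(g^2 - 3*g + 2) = (g + 5)/(g - 1)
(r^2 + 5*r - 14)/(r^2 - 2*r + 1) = (r^2 + 5*r - 14)/(r^2 - 2*r + 1)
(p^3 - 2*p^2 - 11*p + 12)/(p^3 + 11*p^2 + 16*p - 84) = (p^3 - 2*p^2 - 11*p + 12)/(p^3 + 11*p^2 + 16*p - 84)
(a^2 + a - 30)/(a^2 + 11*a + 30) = (a - 5)/(a + 5)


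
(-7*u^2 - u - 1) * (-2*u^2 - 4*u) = 14*u^4 + 30*u^3 + 6*u^2 + 4*u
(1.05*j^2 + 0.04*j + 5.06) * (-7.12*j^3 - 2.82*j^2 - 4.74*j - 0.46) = -7.476*j^5 - 3.2458*j^4 - 41.117*j^3 - 14.9418*j^2 - 24.0028*j - 2.3276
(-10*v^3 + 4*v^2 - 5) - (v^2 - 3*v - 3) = -10*v^3 + 3*v^2 + 3*v - 2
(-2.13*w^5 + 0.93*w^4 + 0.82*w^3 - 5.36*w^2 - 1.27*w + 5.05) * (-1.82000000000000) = 3.8766*w^5 - 1.6926*w^4 - 1.4924*w^3 + 9.7552*w^2 + 2.3114*w - 9.191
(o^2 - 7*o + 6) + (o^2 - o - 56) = 2*o^2 - 8*o - 50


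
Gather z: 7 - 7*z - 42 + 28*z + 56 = 21*z + 21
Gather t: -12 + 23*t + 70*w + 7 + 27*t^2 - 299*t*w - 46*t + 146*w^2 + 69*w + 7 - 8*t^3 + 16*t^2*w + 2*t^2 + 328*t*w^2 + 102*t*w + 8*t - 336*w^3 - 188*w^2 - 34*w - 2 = -8*t^3 + t^2*(16*w + 29) + t*(328*w^2 - 197*w - 15) - 336*w^3 - 42*w^2 + 105*w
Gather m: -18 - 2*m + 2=-2*m - 16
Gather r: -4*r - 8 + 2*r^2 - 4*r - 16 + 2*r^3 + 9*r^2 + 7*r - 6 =2*r^3 + 11*r^2 - r - 30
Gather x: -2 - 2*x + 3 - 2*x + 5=6 - 4*x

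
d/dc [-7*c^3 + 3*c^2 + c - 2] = -21*c^2 + 6*c + 1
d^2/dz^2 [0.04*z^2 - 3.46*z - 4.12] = 0.0800000000000000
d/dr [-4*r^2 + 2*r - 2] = 2 - 8*r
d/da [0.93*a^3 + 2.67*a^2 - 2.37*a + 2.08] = 2.79*a^2 + 5.34*a - 2.37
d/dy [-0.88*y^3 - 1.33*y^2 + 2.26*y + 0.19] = -2.64*y^2 - 2.66*y + 2.26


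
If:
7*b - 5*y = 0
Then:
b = 5*y/7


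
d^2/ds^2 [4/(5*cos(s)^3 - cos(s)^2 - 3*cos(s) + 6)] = 4*((3*cos(s) - 8*cos(2*s) + 45*cos(3*s))*(5*cos(s)^3 - cos(s)^2 - 3*cos(s) + 6)/4 + 2*(-15*cos(s)^2 + 2*cos(s) + 3)^2*sin(s)^2)/(5*cos(s)^3 - cos(s)^2 - 3*cos(s) + 6)^3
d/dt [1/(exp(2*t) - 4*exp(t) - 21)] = 2*(2 - exp(t))*exp(t)/(-exp(2*t) + 4*exp(t) + 21)^2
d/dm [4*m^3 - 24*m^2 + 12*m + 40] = 12*m^2 - 48*m + 12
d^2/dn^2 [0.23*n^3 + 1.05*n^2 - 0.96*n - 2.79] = 1.38*n + 2.1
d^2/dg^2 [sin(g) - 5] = -sin(g)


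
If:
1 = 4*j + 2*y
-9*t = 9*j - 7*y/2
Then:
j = 1/4 - y/2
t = 8*y/9 - 1/4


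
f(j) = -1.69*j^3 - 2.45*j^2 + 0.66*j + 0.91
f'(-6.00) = -152.46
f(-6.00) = 273.79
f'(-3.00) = -30.27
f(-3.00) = 22.51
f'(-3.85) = -55.63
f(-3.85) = 58.50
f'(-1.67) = -5.30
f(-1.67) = 0.85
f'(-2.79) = -25.13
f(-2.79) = 16.70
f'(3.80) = -91.17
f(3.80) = -124.69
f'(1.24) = -13.21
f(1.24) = -5.26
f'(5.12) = -157.34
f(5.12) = -286.76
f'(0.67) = -4.90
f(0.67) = -0.26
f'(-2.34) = -15.64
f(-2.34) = 7.60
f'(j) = -5.07*j^2 - 4.9*j + 0.66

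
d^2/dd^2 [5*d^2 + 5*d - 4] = 10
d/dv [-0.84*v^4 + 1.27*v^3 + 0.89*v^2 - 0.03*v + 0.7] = -3.36*v^3 + 3.81*v^2 + 1.78*v - 0.03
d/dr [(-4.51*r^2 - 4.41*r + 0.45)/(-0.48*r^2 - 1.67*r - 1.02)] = (5.4149*r^2 + 9.6324*r + 5.2497)/(0.2304*r^4 + 1.6032*r^3 + 3.7681*r^2 + 3.4068*r + 1.0404)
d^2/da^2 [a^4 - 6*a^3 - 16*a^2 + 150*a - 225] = 12*a^2 - 36*a - 32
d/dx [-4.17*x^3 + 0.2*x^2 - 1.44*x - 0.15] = -12.51*x^2 + 0.4*x - 1.44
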